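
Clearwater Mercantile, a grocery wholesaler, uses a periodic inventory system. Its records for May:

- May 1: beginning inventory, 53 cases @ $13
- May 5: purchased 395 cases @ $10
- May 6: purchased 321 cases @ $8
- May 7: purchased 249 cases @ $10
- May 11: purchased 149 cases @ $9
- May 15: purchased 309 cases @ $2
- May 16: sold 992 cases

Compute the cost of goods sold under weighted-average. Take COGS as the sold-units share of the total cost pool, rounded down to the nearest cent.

May 16, sell 992: 992/1476 × $11,656.00 → $7,833.84
Ending inventory (cost pool remaining) = $3,822.16

COGS = $7,833.84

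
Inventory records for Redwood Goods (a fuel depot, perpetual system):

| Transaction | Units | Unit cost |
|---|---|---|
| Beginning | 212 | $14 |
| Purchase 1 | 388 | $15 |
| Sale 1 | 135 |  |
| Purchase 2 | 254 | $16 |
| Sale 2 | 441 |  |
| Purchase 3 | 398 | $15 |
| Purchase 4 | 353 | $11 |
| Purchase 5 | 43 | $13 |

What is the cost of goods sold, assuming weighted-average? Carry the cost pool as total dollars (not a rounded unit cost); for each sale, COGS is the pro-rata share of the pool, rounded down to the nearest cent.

After Beginning: 212 on hand, pool $2,968.00 (≈ $14.0000 each)
After Purchase 1: 600 on hand, pool $8,788.00 (≈ $14.6467 each)
Sale 1, sell 135: 135/600 × $8,788.00 → $1,977.30
After Purchase 2: 719 on hand, pool $10,874.70 (≈ $15.1248 each)
Sale 2, sell 441: 441/719 × $10,874.70 → $6,670.01
After Purchase 3: 676 on hand, pool $10,174.69 (≈ $15.0513 each)
After Purchase 4: 1029 on hand, pool $14,057.69 (≈ $13.6615 each)
After Purchase 5: 1072 on hand, pool $14,616.69 (≈ $13.6350 each)
Total COGS = $1,977.30 + $6,670.01 = $8,647.31
Ending inventory (cost pool remaining) = $14,616.69
Check: goods available $23,264.00 = COGS $8,647.31 + ending $14,616.69

COGS = $8,647.31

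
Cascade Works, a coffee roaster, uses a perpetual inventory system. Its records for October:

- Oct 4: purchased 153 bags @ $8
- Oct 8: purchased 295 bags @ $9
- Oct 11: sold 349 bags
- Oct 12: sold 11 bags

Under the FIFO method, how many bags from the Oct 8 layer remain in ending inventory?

Oct 11, 349 sold [FIFO — oldest first]: 153 @ $8 + 196 @ $9 = $2,988
Oct 12, 11 sold [FIFO — oldest first]: 11 @ $9 = $99
Total COGS = $2,988 + $99 = $3,087
Ending inventory: 88 @ $9 = $792

88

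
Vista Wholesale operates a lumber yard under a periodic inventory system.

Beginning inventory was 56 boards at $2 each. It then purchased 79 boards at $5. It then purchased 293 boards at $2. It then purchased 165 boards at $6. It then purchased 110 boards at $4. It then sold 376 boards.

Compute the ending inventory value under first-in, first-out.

Sale 1 (376) [FIFO — oldest first]: 56 @ $2 + 79 @ $5 + 241 @ $2 = $989
Ending inventory: 52 @ $2 + 165 @ $6 + 110 @ $4 = $1,534
Check: goods available $2,523 = COGS $989 + ending $1,534

Ending inventory = $1,534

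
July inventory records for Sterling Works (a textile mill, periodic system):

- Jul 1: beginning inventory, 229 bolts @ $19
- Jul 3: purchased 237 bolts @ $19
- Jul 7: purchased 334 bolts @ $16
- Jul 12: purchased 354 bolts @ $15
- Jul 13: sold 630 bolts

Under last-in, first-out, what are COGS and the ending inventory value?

Jul 13, 630 sold [LIFO — newest first]: 354 @ $15 + 276 @ $16 = $9,726
Ending inventory: 229 @ $19 + 237 @ $19 + 58 @ $16 = $9,782
Check: goods available $19,508 = COGS $9,726 + ending $9,782

COGS = $9,726; ending inventory = $9,782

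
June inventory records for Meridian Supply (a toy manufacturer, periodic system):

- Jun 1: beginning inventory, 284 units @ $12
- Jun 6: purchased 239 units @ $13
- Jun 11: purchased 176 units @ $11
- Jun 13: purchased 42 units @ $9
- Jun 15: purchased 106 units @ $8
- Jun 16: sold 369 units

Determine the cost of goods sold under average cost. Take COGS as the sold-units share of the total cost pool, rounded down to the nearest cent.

COGS = $4,215.83

Jun 16, sell 369: 369/847 × $9,677.00 → $4,215.83
Ending inventory (cost pool remaining) = $5,461.17
Check: goods available $9,677.00 = COGS $4,215.83 + ending $5,461.17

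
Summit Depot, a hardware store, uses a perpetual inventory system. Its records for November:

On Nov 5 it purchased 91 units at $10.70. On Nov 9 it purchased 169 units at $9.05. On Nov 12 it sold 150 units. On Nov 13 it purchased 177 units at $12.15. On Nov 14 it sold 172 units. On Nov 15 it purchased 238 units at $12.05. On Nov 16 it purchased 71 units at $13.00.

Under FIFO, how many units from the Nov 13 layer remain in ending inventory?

115

Nov 12, 150 sold [FIFO — oldest first]: 91 @ $10.70 + 59 @ $9.05 = $1,507.65
Nov 14, 172 sold [FIFO — oldest first]: 110 @ $9.05 + 62 @ $12.15 = $1,748.80
Total COGS = $1,507.65 + $1,748.80 = $3,256.45
Ending inventory: 115 @ $12.15 + 238 @ $12.05 + 71 @ $13.00 = $5,188.15
Check: goods available $8,444.60 = COGS $3,256.45 + ending $5,188.15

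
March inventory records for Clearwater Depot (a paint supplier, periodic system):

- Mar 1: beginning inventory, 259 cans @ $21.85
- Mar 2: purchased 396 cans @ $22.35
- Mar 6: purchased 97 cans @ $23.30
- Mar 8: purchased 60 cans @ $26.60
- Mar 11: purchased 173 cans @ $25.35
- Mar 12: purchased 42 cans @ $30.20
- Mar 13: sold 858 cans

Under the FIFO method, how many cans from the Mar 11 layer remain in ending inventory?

127

Mar 13, 858 sold [FIFO — oldest first]: 259 @ $21.85 + 396 @ $22.35 + 97 @ $23.30 + 60 @ $26.60 + 46 @ $25.35 = $19,531.95
Ending inventory: 127 @ $25.35 + 42 @ $30.20 = $4,487.85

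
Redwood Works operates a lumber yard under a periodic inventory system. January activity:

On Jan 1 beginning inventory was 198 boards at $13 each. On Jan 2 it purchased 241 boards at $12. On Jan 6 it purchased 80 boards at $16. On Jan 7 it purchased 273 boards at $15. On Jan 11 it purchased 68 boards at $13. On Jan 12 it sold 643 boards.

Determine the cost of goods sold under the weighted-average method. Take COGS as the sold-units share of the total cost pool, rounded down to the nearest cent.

Jan 12, sell 643: 643/860 × $11,725.00 → $8,766.48
Ending inventory (cost pool remaining) = $2,958.52

COGS = $8,766.48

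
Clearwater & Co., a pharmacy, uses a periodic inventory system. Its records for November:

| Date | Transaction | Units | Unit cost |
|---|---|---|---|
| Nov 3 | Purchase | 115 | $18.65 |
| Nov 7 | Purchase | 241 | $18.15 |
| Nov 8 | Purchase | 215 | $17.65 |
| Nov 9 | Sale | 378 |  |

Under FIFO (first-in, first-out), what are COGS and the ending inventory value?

Nov 9, 378 sold [FIFO — oldest first]: 115 @ $18.65 + 241 @ $18.15 + 22 @ $17.65 = $6,907.20
Ending inventory: 193 @ $17.65 = $3,406.45

COGS = $6,907.20; ending inventory = $3,406.45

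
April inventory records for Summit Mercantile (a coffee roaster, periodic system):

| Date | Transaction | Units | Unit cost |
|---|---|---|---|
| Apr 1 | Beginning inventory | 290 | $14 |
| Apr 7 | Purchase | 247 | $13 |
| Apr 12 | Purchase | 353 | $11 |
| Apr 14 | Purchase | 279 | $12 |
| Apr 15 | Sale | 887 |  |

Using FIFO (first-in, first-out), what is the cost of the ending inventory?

Ending inventory = $3,381

Apr 15, 887 sold [FIFO — oldest first]: 290 @ $14 + 247 @ $13 + 350 @ $11 = $11,121
Ending inventory: 3 @ $11 + 279 @ $12 = $3,381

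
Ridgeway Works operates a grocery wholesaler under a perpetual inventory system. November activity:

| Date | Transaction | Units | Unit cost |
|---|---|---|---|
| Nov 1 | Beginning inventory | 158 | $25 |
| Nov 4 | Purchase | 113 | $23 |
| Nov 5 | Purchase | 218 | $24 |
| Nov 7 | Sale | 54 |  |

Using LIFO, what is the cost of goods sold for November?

COGS = $1,296

Nov 7, 54 sold [LIFO — newest first]: 54 @ $24 = $1,296
Ending inventory: 158 @ $25 + 113 @ $23 + 164 @ $24 = $10,485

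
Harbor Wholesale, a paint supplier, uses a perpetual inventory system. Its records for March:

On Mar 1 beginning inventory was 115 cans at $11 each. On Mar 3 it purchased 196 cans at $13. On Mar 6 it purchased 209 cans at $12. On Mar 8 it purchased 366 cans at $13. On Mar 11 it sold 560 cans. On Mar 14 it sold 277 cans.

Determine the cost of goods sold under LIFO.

COGS = $10,540

Mar 11, 560 sold [LIFO — newest first]: 366 @ $13 + 194 @ $12 = $7,086
Mar 14, 277 sold [LIFO — newest first]: 15 @ $12 + 196 @ $13 + 66 @ $11 = $3,454
Total COGS = $7,086 + $3,454 = $10,540
Ending inventory: 49 @ $11 = $539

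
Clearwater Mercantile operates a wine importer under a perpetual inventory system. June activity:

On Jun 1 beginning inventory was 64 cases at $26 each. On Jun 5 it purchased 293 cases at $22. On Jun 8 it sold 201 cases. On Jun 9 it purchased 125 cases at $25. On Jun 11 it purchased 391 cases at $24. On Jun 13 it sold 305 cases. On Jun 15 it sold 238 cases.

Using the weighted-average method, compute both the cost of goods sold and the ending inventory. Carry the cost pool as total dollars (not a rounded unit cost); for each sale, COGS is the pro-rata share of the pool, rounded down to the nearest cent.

After Jun 1: 64 on hand, pool $1,664.00 (≈ $26.0000 each)
After Jun 5: 357 on hand, pool $8,110.00 (≈ $22.7171 each)
Jun 8, sell 201: 201/357 × $8,110.00 → $4,566.13
After Jun 9: 281 on hand, pool $6,668.87 (≈ $23.7326 each)
After Jun 11: 672 on hand, pool $16,052.87 (≈ $23.8882 each)
Jun 13, sell 305: 305/672 × $16,052.87 → $7,285.90
Jun 15, sell 238: 238/367 × $8,766.97 → $5,685.39
Total COGS = $4,566.13 + $7,285.90 + $5,685.39 = $17,537.42
Ending inventory (cost pool remaining) = $3,081.58

COGS = $17,537.42; ending inventory = $3,081.58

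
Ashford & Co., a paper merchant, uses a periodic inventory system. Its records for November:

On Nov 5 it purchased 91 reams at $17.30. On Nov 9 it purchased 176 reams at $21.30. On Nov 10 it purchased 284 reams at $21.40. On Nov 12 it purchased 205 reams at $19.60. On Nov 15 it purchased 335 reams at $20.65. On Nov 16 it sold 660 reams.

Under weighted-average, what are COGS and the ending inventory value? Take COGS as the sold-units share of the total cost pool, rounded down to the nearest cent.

COGS = $13,512.42; ending inventory = $8,824.03

Nov 16, sell 660: 660/1091 × $22,336.45 → $13,512.42
Ending inventory (cost pool remaining) = $8,824.03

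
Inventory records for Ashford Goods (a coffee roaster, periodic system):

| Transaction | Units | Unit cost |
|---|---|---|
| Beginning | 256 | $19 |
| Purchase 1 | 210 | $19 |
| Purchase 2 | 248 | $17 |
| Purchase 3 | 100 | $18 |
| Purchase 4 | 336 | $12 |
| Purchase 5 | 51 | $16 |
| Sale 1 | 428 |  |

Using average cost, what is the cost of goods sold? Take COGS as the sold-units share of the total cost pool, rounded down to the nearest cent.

Sale 1, sell 428: 428/1201 × $19,718.00 → $7,026.89
Ending inventory (cost pool remaining) = $12,691.11
Check: goods available $19,718.00 = COGS $7,026.89 + ending $12,691.11

COGS = $7,026.89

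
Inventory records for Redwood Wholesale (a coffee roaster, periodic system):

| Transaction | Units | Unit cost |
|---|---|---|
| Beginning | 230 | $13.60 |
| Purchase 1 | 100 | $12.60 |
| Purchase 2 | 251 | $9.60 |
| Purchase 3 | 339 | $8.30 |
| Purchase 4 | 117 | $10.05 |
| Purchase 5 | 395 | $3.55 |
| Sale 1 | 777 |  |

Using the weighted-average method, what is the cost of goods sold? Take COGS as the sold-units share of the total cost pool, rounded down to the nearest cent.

Sale 1, sell 777: 777/1432 × $12,189.40 → $6,613.94
Ending inventory (cost pool remaining) = $5,575.46
Check: goods available $12,189.40 = COGS $6,613.94 + ending $5,575.46

COGS = $6,613.94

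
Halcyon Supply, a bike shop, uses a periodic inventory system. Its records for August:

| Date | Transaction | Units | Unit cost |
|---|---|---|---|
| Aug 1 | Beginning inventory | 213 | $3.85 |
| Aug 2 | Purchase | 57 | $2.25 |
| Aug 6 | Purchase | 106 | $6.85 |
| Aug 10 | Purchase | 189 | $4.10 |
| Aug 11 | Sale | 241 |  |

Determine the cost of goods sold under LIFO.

COGS = $1,131.10

Aug 11, 241 sold [LIFO — newest first]: 189 @ $4.10 + 52 @ $6.85 = $1,131.10
Ending inventory: 213 @ $3.85 + 57 @ $2.25 + 54 @ $6.85 = $1,318.20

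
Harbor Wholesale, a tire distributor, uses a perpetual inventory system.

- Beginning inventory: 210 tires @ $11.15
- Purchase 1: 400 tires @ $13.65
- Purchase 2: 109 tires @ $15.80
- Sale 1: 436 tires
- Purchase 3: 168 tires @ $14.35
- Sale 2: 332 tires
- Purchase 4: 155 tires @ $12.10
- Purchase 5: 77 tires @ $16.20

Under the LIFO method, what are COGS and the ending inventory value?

COGS = $10,607.65; ending inventory = $4,449.75

Sale 1 (436) [LIFO — newest first]: 109 @ $15.80 + 327 @ $13.65 = $6,185.75
Sale 2 (332) [LIFO — newest first]: 168 @ $14.35 + 73 @ $13.65 + 91 @ $11.15 = $4,421.90
Total COGS = $6,185.75 + $4,421.90 = $10,607.65
Ending inventory: 119 @ $11.15 + 155 @ $12.10 + 77 @ $16.20 = $4,449.75
Check: goods available $15,057.40 = COGS $10,607.65 + ending $4,449.75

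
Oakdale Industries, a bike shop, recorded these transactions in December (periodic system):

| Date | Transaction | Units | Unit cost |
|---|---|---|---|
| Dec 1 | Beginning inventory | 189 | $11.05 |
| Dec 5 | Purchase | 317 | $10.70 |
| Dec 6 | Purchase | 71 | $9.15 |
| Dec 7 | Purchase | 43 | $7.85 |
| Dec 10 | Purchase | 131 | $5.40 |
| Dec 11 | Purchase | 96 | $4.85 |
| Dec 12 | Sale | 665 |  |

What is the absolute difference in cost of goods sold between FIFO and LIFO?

FIFO COGS: 189 @ $11.05 + 317 @ $10.70 + 71 @ $9.15 + 43 @ $7.85 + 45 @ $5.40 = $6,710.55
LIFO COGS: 96 @ $4.85 + 131 @ $5.40 + 43 @ $7.85 + 71 @ $9.15 + 317 @ $10.70 + 7 @ $11.05 = $5,629.45
Difference = |$6,710.55 − $5,629.45| = $1,081.10

$1,081.10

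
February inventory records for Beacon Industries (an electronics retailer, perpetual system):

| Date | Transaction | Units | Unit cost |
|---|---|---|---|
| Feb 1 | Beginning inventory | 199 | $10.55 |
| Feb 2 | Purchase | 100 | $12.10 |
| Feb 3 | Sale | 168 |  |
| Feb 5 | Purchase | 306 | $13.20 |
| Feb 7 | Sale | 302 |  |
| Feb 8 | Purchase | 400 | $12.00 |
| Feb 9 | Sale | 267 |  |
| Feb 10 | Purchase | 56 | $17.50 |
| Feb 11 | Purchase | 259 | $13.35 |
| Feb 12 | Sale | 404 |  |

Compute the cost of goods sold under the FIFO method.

Feb 3, 168 sold [FIFO — oldest first]: 168 @ $10.55 = $1,772.40
Feb 7, 302 sold [FIFO — oldest first]: 31 @ $10.55 + 100 @ $12.10 + 171 @ $13.20 = $3,794.25
Feb 9, 267 sold [FIFO — oldest first]: 135 @ $13.20 + 132 @ $12.00 = $3,366.00
Feb 12, 404 sold [FIFO — oldest first]: 268 @ $12.00 + 56 @ $17.50 + 80 @ $13.35 = $5,264.00
Total COGS = $1,772.40 + $3,794.25 + $3,366.00 + $5,264.00 = $14,196.65
Ending inventory: 179 @ $13.35 = $2,389.65

COGS = $14,196.65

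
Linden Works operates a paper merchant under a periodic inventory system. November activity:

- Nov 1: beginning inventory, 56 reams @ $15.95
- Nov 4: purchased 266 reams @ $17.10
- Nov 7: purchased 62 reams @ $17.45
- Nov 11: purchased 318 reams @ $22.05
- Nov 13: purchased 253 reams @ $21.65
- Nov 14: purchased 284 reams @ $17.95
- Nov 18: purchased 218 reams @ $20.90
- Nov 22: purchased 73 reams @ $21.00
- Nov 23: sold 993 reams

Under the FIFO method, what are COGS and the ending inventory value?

COGS = $19,695.15; ending inventory = $10,504.90

Nov 23, 993 sold [FIFO — oldest first]: 56 @ $15.95 + 266 @ $17.10 + 62 @ $17.45 + 318 @ $22.05 + 253 @ $21.65 + 38 @ $17.95 = $19,695.15
Ending inventory: 246 @ $17.95 + 218 @ $20.90 + 73 @ $21.00 = $10,504.90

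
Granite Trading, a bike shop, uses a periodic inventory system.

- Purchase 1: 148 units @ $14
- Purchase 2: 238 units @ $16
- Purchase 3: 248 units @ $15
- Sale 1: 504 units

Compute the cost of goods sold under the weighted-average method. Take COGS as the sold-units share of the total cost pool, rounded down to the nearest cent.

Sale 1, sell 504: 504/634 × $9,600.00 → $7,631.54
Ending inventory (cost pool remaining) = $1,968.46
Check: goods available $9,600.00 = COGS $7,631.54 + ending $1,968.46

COGS = $7,631.54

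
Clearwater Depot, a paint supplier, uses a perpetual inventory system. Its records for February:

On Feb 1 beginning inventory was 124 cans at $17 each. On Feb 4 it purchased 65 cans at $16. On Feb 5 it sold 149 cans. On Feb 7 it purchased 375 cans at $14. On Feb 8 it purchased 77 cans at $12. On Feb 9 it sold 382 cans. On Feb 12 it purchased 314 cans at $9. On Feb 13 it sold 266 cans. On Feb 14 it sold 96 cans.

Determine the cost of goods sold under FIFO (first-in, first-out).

COGS = $11,590

Feb 5, 149 sold [FIFO — oldest first]: 124 @ $17 + 25 @ $16 = $2,508
Feb 9, 382 sold [FIFO — oldest first]: 40 @ $16 + 342 @ $14 = $5,428
Feb 13, 266 sold [FIFO — oldest first]: 33 @ $14 + 77 @ $12 + 156 @ $9 = $2,790
Feb 14, 96 sold [FIFO — oldest first]: 96 @ $9 = $864
Total COGS = $2,508 + $5,428 + $2,790 + $864 = $11,590
Ending inventory: 62 @ $9 = $558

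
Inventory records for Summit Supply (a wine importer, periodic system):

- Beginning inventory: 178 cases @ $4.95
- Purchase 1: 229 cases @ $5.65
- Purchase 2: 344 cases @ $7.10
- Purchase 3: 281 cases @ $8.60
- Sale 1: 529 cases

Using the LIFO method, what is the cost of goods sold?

Sale 1 (529) [LIFO — newest first]: 281 @ $8.60 + 248 @ $7.10 = $4,177.40
Ending inventory: 178 @ $4.95 + 229 @ $5.65 + 96 @ $7.10 = $2,856.55
Check: goods available $7,033.95 = COGS $4,177.40 + ending $2,856.55

COGS = $4,177.40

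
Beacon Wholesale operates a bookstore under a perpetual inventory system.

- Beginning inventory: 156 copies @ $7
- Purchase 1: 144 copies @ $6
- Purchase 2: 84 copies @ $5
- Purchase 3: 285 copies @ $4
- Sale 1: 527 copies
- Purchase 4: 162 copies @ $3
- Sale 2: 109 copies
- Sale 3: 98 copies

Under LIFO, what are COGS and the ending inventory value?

COGS = $3,323; ending inventory = $679

Sale 1 (527) [LIFO — newest first]: 285 @ $4 + 84 @ $5 + 144 @ $6 + 14 @ $7 = $2,522
Sale 2 (109) [LIFO — newest first]: 109 @ $3 = $327
Sale 3 (98) [LIFO — newest first]: 53 @ $3 + 45 @ $7 = $474
Total COGS = $2,522 + $327 + $474 = $3,323
Ending inventory: 97 @ $7 = $679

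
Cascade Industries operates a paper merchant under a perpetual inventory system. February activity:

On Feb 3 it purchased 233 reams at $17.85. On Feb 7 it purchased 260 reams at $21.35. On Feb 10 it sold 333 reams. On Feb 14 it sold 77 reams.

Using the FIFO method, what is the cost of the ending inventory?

Ending inventory = $1,772.05

Feb 10, 333 sold [FIFO — oldest first]: 233 @ $17.85 + 100 @ $21.35 = $6,294.05
Feb 14, 77 sold [FIFO — oldest first]: 77 @ $21.35 = $1,643.95
Total COGS = $6,294.05 + $1,643.95 = $7,938.00
Ending inventory: 83 @ $21.35 = $1,772.05
Check: goods available $9,710.05 = COGS $7,938.00 + ending $1,772.05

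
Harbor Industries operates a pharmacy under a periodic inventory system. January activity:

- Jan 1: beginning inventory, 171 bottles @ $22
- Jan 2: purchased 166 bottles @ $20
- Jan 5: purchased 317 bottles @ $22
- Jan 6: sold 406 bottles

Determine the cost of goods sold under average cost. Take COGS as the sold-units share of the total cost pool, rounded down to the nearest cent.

Jan 6, sell 406: 406/654 × $14,056.00 → $8,725.89
Ending inventory (cost pool remaining) = $5,330.11
Check: goods available $14,056.00 = COGS $8,725.89 + ending $5,330.11

COGS = $8,725.89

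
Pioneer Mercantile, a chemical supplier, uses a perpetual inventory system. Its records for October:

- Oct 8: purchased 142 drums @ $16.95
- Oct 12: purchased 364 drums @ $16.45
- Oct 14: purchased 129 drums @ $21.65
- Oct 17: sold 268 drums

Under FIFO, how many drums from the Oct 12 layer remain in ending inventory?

238

Oct 17, 268 sold [FIFO — oldest first]: 142 @ $16.95 + 126 @ $16.45 = $4,479.60
Ending inventory: 238 @ $16.45 + 129 @ $21.65 = $6,707.95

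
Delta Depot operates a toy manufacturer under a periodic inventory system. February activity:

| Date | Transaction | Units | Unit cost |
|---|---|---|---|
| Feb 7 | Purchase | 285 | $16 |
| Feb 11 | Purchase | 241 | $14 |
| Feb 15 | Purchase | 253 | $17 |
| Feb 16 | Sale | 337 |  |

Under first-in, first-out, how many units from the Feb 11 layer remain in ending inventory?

189

Feb 16, 337 sold [FIFO — oldest first]: 285 @ $16 + 52 @ $14 = $5,288
Ending inventory: 189 @ $14 + 253 @ $17 = $6,947
Check: goods available $12,235 = COGS $5,288 + ending $6,947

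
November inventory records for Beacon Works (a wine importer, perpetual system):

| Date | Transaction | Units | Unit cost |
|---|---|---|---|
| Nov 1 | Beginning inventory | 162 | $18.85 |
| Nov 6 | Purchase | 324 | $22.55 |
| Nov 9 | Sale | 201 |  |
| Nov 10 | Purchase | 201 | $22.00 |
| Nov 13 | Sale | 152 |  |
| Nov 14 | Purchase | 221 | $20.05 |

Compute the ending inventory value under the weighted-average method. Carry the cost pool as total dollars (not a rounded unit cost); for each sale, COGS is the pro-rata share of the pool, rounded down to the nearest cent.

After Nov 1: 162 on hand, pool $3,053.70 (≈ $18.8500 each)
After Nov 6: 486 on hand, pool $10,359.90 (≈ $21.3167 each)
Nov 9, sell 201: 201/486 × $10,359.90 → $4,284.65
After Nov 10: 486 on hand, pool $10,497.25 (≈ $21.5993 each)
Nov 13, sell 152: 152/486 × $10,497.25 → $3,283.09
After Nov 14: 555 on hand, pool $11,645.21 (≈ $20.9824 each)
Total COGS = $4,284.65 + $3,283.09 = $7,567.74
Ending inventory (cost pool remaining) = $11,645.21
Check: goods available $19,212.95 = COGS $7,567.74 + ending $11,645.21

Ending inventory = $11,645.21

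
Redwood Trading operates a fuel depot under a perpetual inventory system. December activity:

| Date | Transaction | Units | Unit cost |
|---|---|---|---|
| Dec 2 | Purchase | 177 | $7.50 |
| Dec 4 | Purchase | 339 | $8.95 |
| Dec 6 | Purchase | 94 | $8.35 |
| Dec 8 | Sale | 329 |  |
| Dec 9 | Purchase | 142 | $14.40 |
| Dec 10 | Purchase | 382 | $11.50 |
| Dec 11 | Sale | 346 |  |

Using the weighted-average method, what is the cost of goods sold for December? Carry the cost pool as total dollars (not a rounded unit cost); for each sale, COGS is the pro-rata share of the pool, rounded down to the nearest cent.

After Dec 2: 177 on hand, pool $1,327.50 (≈ $7.5000 each)
After Dec 4: 516 on hand, pool $4,361.55 (≈ $8.4526 each)
After Dec 6: 610 on hand, pool $5,146.45 (≈ $8.4368 each)
Dec 8, sell 329: 329/610 × $5,146.45 → $2,775.70
After Dec 9: 423 on hand, pool $4,415.55 (≈ $10.4387 each)
After Dec 10: 805 on hand, pool $8,808.55 (≈ $10.9423 each)
Dec 11, sell 346: 346/805 × $8,808.55 → $3,786.03
Total COGS = $2,775.70 + $3,786.03 = $6,561.73
Ending inventory (cost pool remaining) = $5,022.52
Check: goods available $11,584.25 = COGS $6,561.73 + ending $5,022.52

COGS = $6,561.73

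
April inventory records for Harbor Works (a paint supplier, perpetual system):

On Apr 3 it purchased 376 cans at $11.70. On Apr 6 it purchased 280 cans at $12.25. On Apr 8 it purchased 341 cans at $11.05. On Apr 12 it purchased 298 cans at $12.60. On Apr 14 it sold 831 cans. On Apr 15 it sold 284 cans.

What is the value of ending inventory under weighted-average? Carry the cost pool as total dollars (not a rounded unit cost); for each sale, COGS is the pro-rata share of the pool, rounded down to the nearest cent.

After Apr 3: 376 on hand, pool $4,399.20 (≈ $11.7000 each)
After Apr 6: 656 on hand, pool $7,829.20 (≈ $11.9348 each)
After Apr 8: 997 on hand, pool $11,597.25 (≈ $11.6321 each)
After Apr 12: 1295 on hand, pool $15,352.05 (≈ $11.8549 each)
Apr 14, sell 831: 831/1295 × $15,352.05 → $9,851.39
Apr 15, sell 284: 284/464 × $5,500.66 → $3,366.78
Total COGS = $9,851.39 + $3,366.78 = $13,218.17
Ending inventory (cost pool remaining) = $2,133.88
Check: goods available $15,352.05 = COGS $13,218.17 + ending $2,133.88

Ending inventory = $2,133.88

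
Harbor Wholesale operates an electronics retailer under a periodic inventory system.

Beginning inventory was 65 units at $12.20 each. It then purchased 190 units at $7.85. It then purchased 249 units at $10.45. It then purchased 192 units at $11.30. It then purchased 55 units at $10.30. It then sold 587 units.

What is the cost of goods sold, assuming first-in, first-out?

COGS = $5,824.45

Sale 1 (587) [FIFO — oldest first]: 65 @ $12.20 + 190 @ $7.85 + 249 @ $10.45 + 83 @ $11.30 = $5,824.45
Ending inventory: 109 @ $11.30 + 55 @ $10.30 = $1,798.20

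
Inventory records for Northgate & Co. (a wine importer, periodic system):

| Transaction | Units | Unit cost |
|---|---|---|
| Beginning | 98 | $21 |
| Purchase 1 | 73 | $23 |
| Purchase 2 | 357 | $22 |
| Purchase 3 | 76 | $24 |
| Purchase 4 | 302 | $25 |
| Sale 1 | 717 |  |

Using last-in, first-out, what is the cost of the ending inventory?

Ending inventory = $4,133

Sale 1 (717) [LIFO — newest first]: 302 @ $25 + 76 @ $24 + 339 @ $22 = $16,832
Ending inventory: 98 @ $21 + 73 @ $23 + 18 @ $22 = $4,133
Check: goods available $20,965 = COGS $16,832 + ending $4,133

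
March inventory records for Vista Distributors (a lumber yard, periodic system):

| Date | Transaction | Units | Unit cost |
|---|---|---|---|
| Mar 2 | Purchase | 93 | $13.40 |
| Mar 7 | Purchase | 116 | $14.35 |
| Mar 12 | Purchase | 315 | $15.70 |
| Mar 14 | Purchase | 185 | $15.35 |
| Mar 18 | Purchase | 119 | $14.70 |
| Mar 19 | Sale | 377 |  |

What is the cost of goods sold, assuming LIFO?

Mar 19, 377 sold [LIFO — newest first]: 119 @ $14.70 + 185 @ $15.35 + 73 @ $15.70 = $5,735.15
Ending inventory: 93 @ $13.40 + 116 @ $14.35 + 242 @ $15.70 = $6,710.20

COGS = $5,735.15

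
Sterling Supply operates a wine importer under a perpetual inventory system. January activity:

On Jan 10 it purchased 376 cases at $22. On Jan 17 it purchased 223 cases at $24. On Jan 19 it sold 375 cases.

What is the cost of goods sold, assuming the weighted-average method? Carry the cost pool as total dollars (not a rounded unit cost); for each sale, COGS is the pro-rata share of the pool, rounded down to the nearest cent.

After Jan 10: 376 on hand, pool $8,272.00 (≈ $22.0000 each)
After Jan 17: 599 on hand, pool $13,624.00 (≈ $22.7446 each)
Jan 19, sell 375: 375/599 × $13,624.00 → $8,529.21
Ending inventory (cost pool remaining) = $5,094.79
Check: goods available $13,624.00 = COGS $8,529.21 + ending $5,094.79

COGS = $8,529.21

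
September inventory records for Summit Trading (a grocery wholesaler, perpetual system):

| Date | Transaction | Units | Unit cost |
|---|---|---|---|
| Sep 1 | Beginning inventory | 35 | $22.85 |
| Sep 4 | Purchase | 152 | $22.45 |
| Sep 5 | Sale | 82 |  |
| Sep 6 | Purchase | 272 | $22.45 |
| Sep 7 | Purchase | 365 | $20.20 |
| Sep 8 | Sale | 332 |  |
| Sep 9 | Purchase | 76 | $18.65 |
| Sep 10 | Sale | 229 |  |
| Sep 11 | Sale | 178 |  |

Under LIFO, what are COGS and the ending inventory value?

COGS = $17,321.40; ending inventory = $1,787.55

Sep 5, 82 sold [LIFO — newest first]: 82 @ $22.45 = $1,840.90
Sep 8, 332 sold [LIFO — newest first]: 332 @ $20.20 = $6,706.40
Sep 10, 229 sold [LIFO — newest first]: 76 @ $18.65 + 33 @ $20.20 + 120 @ $22.45 = $4,778.00
Sep 11, 178 sold [LIFO — newest first]: 152 @ $22.45 + 26 @ $22.45 = $3,996.10
Total COGS = $1,840.90 + $6,706.40 + $4,778.00 + $3,996.10 = $17,321.40
Ending inventory: 35 @ $22.85 + 44 @ $22.45 = $1,787.55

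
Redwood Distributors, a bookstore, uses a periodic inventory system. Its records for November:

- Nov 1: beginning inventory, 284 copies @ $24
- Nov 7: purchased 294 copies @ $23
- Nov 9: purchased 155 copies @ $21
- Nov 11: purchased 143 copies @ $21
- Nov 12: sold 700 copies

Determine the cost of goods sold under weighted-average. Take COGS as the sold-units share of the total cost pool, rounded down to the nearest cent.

COGS = $15,850.68

Nov 12, sell 700: 700/876 × $19,836.00 → $15,850.68
Ending inventory (cost pool remaining) = $3,985.32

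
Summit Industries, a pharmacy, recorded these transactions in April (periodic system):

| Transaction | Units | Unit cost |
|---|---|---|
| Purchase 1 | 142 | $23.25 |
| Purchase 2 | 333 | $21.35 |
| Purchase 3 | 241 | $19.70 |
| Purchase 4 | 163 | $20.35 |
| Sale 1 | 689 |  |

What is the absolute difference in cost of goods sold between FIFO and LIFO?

FIFO COGS: 142 @ $23.25 + 333 @ $21.35 + 214 @ $19.70 = $14,626.85
LIFO COGS: 163 @ $20.35 + 241 @ $19.70 + 285 @ $21.35 = $14,149.50
Difference = |$14,626.85 − $14,149.50| = $477.35

$477.35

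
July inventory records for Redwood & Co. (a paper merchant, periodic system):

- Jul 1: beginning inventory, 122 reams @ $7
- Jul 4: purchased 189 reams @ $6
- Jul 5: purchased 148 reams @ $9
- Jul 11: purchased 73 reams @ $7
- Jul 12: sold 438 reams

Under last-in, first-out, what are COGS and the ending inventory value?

Jul 12, 438 sold [LIFO — newest first]: 73 @ $7 + 148 @ $9 + 189 @ $6 + 28 @ $7 = $3,173
Ending inventory: 94 @ $7 = $658
Check: goods available $3,831 = COGS $3,173 + ending $658

COGS = $3,173; ending inventory = $658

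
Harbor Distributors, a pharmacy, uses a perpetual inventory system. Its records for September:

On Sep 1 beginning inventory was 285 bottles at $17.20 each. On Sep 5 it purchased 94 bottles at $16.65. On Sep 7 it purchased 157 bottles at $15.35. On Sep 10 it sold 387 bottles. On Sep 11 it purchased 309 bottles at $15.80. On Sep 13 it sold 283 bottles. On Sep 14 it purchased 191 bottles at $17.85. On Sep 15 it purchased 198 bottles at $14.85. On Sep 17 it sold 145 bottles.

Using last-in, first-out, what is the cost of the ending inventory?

Sep 10, 387 sold [LIFO — newest first]: 157 @ $15.35 + 94 @ $16.65 + 136 @ $17.20 = $6,314.25
Sep 13, 283 sold [LIFO — newest first]: 283 @ $15.80 = $4,471.40
Sep 17, 145 sold [LIFO — newest first]: 145 @ $14.85 = $2,153.25
Total COGS = $6,314.25 + $4,471.40 + $2,153.25 = $12,938.90
Ending inventory: 149 @ $17.20 + 26 @ $15.80 + 191 @ $17.85 + 53 @ $14.85 = $7,170.00
Check: goods available $20,108.90 = COGS $12,938.90 + ending $7,170.00

Ending inventory = $7,170.00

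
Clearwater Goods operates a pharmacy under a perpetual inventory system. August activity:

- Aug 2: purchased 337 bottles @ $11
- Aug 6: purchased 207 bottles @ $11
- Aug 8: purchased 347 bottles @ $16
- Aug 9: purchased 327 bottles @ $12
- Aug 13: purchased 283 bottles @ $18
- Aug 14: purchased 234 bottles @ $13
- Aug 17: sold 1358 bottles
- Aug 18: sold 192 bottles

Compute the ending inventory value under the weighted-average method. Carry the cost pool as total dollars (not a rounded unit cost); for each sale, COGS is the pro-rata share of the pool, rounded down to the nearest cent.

After Aug 2: 337 on hand, pool $3,707.00 (≈ $11.0000 each)
After Aug 6: 544 on hand, pool $5,984.00 (≈ $11.0000 each)
After Aug 8: 891 on hand, pool $11,536.00 (≈ $12.9473 each)
After Aug 9: 1218 on hand, pool $15,460.00 (≈ $12.6929 each)
After Aug 13: 1501 on hand, pool $20,554.00 (≈ $13.6935 each)
After Aug 14: 1735 on hand, pool $23,596.00 (≈ $13.6000 each)
Aug 17, sell 1358: 1358/1735 × $23,596.00 → $18,468.80
Aug 18, sell 192: 192/377 × $5,127.20 → $2,611.20
Total COGS = $18,468.80 + $2,611.20 = $21,080.00
Ending inventory (cost pool remaining) = $2,516.00

Ending inventory = $2,516.00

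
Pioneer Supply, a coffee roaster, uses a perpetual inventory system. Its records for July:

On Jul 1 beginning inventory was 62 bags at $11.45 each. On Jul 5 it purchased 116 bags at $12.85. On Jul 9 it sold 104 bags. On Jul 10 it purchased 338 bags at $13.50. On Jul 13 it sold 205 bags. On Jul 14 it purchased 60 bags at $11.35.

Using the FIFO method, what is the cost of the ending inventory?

Ending inventory = $3,475.50

Jul 9, 104 sold [FIFO — oldest first]: 62 @ $11.45 + 42 @ $12.85 = $1,249.60
Jul 13, 205 sold [FIFO — oldest first]: 74 @ $12.85 + 131 @ $13.50 = $2,719.40
Total COGS = $1,249.60 + $2,719.40 = $3,969.00
Ending inventory: 207 @ $13.50 + 60 @ $11.35 = $3,475.50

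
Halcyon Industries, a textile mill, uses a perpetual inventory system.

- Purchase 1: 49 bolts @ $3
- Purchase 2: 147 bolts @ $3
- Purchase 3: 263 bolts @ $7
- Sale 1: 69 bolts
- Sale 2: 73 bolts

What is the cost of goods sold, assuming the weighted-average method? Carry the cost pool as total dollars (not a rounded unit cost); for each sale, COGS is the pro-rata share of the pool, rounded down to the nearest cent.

After Purchase 1: 49 on hand, pool $147.00 (≈ $3.0000 each)
After Purchase 2: 196 on hand, pool $588.00 (≈ $3.0000 each)
After Purchase 3: 459 on hand, pool $2,429.00 (≈ $5.2919 each)
Sale 1, sell 69: 69/459 × $2,429.00 → $365.14
Sale 2, sell 73: 73/390 × $2,063.86 → $386.31
Total COGS = $365.14 + $386.31 = $751.45
Ending inventory (cost pool remaining) = $1,677.55
Check: goods available $2,429.00 = COGS $751.45 + ending $1,677.55

COGS = $751.45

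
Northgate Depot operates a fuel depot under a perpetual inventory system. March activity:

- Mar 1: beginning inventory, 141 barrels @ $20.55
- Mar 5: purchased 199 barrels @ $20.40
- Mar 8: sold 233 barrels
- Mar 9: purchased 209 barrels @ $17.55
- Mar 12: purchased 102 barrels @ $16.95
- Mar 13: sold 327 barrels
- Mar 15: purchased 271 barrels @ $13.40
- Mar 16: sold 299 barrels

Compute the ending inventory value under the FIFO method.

Ending inventory = $844.20

Mar 8, 233 sold [FIFO — oldest first]: 141 @ $20.55 + 92 @ $20.40 = $4,774.35
Mar 13, 327 sold [FIFO — oldest first]: 107 @ $20.40 + 209 @ $17.55 + 11 @ $16.95 = $6,037.20
Mar 16, 299 sold [FIFO — oldest first]: 91 @ $16.95 + 208 @ $13.40 = $4,329.65
Total COGS = $4,774.35 + $6,037.20 + $4,329.65 = $15,141.20
Ending inventory: 63 @ $13.40 = $844.20
Check: goods available $15,985.40 = COGS $15,141.20 + ending $844.20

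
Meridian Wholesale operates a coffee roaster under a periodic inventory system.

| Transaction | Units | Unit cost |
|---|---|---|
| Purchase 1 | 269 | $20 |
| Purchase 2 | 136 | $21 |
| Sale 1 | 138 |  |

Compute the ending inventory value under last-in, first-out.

Ending inventory = $5,340

Sale 1 (138) [LIFO — newest first]: 136 @ $21 + 2 @ $20 = $2,896
Ending inventory: 267 @ $20 = $5,340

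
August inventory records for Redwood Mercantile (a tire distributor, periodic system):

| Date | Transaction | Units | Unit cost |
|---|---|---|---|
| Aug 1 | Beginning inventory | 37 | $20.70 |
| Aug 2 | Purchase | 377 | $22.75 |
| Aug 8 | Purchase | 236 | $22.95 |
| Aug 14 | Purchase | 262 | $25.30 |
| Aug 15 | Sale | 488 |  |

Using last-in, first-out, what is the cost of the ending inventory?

Ending inventory = $9,572.15

Aug 15, 488 sold [LIFO — newest first]: 262 @ $25.30 + 226 @ $22.95 = $11,815.30
Ending inventory: 37 @ $20.70 + 377 @ $22.75 + 10 @ $22.95 = $9,572.15
Check: goods available $21,387.45 = COGS $11,815.30 + ending $9,572.15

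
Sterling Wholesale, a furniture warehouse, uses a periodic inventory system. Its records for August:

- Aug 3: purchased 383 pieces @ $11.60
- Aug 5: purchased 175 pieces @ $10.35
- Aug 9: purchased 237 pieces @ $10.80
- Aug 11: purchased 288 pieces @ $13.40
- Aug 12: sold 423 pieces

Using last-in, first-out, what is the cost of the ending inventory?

Aug 12, 423 sold [LIFO — newest first]: 288 @ $13.40 + 135 @ $10.80 = $5,317.20
Ending inventory: 383 @ $11.60 + 175 @ $10.35 + 102 @ $10.80 = $7,355.65

Ending inventory = $7,355.65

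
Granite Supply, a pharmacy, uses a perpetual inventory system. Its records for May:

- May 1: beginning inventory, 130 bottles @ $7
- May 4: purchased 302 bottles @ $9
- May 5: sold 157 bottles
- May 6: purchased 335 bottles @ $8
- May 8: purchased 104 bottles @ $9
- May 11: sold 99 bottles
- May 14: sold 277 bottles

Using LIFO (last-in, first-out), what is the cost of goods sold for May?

May 5, 157 sold [LIFO — newest first]: 157 @ $9 = $1,413
May 11, 99 sold [LIFO — newest first]: 99 @ $9 = $891
May 14, 277 sold [LIFO — newest first]: 5 @ $9 + 272 @ $8 = $2,221
Total COGS = $1,413 + $891 + $2,221 = $4,525
Ending inventory: 130 @ $7 + 145 @ $9 + 63 @ $8 = $2,719
Check: goods available $7,244 = COGS $4,525 + ending $2,719

COGS = $4,525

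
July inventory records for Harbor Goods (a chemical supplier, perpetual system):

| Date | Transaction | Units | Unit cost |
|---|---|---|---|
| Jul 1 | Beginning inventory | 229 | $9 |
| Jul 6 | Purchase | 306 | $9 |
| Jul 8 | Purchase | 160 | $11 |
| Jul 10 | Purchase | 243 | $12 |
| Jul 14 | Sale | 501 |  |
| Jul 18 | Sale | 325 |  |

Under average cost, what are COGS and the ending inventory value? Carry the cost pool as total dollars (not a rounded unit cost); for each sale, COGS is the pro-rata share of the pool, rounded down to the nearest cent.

After Jul 1: 229 on hand, pool $2,061.00 (≈ $9.0000 each)
After Jul 6: 535 on hand, pool $4,815.00 (≈ $9.0000 each)
After Jul 8: 695 on hand, pool $6,575.00 (≈ $9.4604 each)
After Jul 10: 938 on hand, pool $9,491.00 (≈ $10.1183 each)
Jul 14, sell 501: 501/938 × $9,491.00 → $5,069.28
Jul 18, sell 325: 325/437 × $4,421.72 → $3,288.46
Total COGS = $5,069.28 + $3,288.46 = $8,357.74
Ending inventory (cost pool remaining) = $1,133.26
Check: goods available $9,491.00 = COGS $8,357.74 + ending $1,133.26

COGS = $8,357.74; ending inventory = $1,133.26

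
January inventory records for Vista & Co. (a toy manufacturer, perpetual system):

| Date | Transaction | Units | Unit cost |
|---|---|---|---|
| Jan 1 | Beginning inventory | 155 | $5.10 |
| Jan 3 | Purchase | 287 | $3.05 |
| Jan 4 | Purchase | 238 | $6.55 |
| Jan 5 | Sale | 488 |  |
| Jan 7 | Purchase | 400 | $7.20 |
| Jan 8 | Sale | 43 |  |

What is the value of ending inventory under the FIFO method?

Jan 5, 488 sold [FIFO — oldest first]: 155 @ $5.10 + 287 @ $3.05 + 46 @ $6.55 = $1,967.15
Jan 8, 43 sold [FIFO — oldest first]: 43 @ $6.55 = $281.65
Total COGS = $1,967.15 + $281.65 = $2,248.80
Ending inventory: 149 @ $6.55 + 400 @ $7.20 = $3,855.95

Ending inventory = $3,855.95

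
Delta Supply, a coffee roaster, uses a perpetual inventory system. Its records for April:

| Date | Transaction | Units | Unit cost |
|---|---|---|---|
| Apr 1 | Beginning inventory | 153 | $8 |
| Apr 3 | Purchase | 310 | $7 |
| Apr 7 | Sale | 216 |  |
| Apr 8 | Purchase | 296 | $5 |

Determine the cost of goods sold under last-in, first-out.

COGS = $1,512

Apr 7, 216 sold [LIFO — newest first]: 216 @ $7 = $1,512
Ending inventory: 153 @ $8 + 94 @ $7 + 296 @ $5 = $3,362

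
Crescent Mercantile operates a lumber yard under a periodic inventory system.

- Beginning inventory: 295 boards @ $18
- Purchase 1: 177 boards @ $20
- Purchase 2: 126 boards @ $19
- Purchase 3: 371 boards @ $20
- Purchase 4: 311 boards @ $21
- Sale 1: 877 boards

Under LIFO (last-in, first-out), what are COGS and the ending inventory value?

Sale 1 (877) [LIFO — newest first]: 311 @ $21 + 371 @ $20 + 126 @ $19 + 69 @ $20 = $17,725
Ending inventory: 295 @ $18 + 108 @ $20 = $7,470

COGS = $17,725; ending inventory = $7,470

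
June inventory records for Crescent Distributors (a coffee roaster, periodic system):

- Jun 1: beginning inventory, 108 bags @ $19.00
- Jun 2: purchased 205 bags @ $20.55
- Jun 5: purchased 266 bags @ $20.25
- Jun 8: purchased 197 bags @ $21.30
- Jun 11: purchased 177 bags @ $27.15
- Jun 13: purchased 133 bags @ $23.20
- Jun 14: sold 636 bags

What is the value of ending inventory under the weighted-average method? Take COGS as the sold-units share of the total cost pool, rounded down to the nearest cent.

Jun 14, sell 636: 636/1086 × $23,738.50 → $13,902.10
Ending inventory (cost pool remaining) = $9,836.40

Ending inventory = $9,836.40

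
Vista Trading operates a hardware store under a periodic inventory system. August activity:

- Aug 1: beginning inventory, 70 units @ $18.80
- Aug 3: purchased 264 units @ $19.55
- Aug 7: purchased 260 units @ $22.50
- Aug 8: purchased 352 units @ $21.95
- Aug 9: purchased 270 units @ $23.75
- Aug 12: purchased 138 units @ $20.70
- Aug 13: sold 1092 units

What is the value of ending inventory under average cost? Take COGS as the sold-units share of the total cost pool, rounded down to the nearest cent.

Ending inventory = $5,673.97

Aug 13, sell 1092: 1092/1354 × $29,322.70 → $23,648.73
Ending inventory (cost pool remaining) = $5,673.97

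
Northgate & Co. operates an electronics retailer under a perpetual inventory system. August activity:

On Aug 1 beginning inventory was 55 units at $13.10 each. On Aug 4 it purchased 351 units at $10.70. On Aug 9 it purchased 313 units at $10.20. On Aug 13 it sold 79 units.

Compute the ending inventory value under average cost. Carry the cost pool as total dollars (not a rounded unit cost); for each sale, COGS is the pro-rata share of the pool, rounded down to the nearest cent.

After Aug 1: 55 on hand, pool $720.50 (≈ $13.1000 each)
After Aug 4: 406 on hand, pool $4,476.20 (≈ $11.0251 each)
After Aug 9: 719 on hand, pool $7,668.80 (≈ $10.6659 each)
Aug 13, sell 79: 79/719 × $7,668.80 → $842.60
Ending inventory (cost pool remaining) = $6,826.20
Check: goods available $7,668.80 = COGS $842.60 + ending $6,826.20

Ending inventory = $6,826.20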